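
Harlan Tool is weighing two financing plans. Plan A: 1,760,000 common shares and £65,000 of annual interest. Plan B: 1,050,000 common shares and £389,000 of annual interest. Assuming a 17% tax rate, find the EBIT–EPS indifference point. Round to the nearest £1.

£868,155

Set EPS_A = EPS_B: (EBIT − £65,000)(1 − 0.17) ÷ 1,760,000 = (EBIT − £389,000)(1 − 0.17) ÷ 1,050,000.
Cancelling (1 − t) and cross-multiplying: 1,050,000·(EBIT − 65,000) = 1,760,000·(EBIT − 389,000).
EBIT × (1,760,000 − 1,050,000) = 389,000 × 1,760,000 − 65,000 × 1,050,000 = 616,390,000,000, so EBIT = 616,390,000,000 ÷ 710,000 = 868,154.93.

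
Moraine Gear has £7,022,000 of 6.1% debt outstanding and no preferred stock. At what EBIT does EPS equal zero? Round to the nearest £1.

Annual interest = 6.1% × £7,022,000 = £428,342.00.
Without preferred stock the financial break-even is simply EBIT = interest = £428,342.00.

£428,342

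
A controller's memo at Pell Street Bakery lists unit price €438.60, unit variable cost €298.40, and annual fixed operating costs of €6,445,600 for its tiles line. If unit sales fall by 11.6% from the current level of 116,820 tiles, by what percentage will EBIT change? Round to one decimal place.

-19.1%

Total contribution margin = 116,820 × €140.20 = €16,378,164.00.
EBIT = €16,378,164.00 − €6,445,600 = €9,932,564.00.
DOL = contribution ÷ EBIT = €16,378,164.00 ÷ €9,932,564.00 = 1.6489.
Operating income changes by 1.6489 × -11.6% = -19.1%.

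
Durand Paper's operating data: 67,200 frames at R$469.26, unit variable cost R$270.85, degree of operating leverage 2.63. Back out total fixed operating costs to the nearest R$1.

At 67,200 units, contribution = 67,200 × R$198.41 = R$13,333,152.00.
Since DOL = CM ÷ EBIT, EBIT = R$13,333,152.00 ÷ 2.63 = R$5,069,639.54.
And FC = contribution − EBIT = R$13,333,152.00 − R$5,069,639.54 = R$8,263,512.

R$8,263,512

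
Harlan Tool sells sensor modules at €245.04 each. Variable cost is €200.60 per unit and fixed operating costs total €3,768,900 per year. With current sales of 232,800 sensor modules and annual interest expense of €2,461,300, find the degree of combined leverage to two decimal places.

2.51

Total contribution margin = 232,800 × €44.44 = €10,345,632.00.
Operating income = contribution − fixed costs = €10,345,632.00 − €3,768,900 = €6,576,732.00. Interest = €2,461,300.00, so EBIT − I = €4,115,432.00.
Degree of total leverage = total CM / (EBIT − interest) = €10,345,632.00 / €4,115,432.00 = 2.5139.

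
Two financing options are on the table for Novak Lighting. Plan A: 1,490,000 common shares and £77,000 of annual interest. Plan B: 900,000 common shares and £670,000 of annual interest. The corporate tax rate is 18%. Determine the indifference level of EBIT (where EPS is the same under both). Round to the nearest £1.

Set EPS_A = EPS_B: (EBIT − £77,000)(1 − 0.18) ÷ 1,490,000 = (EBIT − £670,000)(1 − 0.18) ÷ 900,000.
Cancelling (1 − t) and cross-multiplying: 900,000·(EBIT − 77,000) = 1,490,000·(EBIT − 670,000).
Solving, EBIT = (670,000·1,490,000 − 77,000·900,000) / (1,490,000 − 900,000) = 929,000,000,000 / 590,000 = 1,574,576.27.

£1,574,576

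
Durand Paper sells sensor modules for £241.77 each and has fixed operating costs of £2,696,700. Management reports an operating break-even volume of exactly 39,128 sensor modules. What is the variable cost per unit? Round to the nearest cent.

At break-even, FC = Q × (P − VC), so P − VC = £2,696,700 ÷ 39,128 = £68.9200.
Variable cost per unit = £241.77 − £68.9200 = £172.85.

£172.85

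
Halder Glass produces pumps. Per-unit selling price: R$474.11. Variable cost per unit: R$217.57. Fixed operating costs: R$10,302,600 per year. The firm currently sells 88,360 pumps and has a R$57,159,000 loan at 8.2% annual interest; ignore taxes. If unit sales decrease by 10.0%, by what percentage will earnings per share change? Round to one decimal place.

Contribution at this volume is 88,360 × R$256.54 = R$22,667,874.40.
Operating income = contribution − fixed costs = R$22,667,874.40 − R$10,302,600 = R$12,365,274.40.
Interest = R$4,687,038.00, so EBIT − I = R$7,678,236.40.
Degree of combined leverage = contribution ÷ (EBIT − I) = R$22,667,874.40 ÷ R$7,678,236.40 = 2.9522.
%ΔEPS = DCL × %ΔSales = 2.9522 × -10.0% = -29.5%.

-29.5%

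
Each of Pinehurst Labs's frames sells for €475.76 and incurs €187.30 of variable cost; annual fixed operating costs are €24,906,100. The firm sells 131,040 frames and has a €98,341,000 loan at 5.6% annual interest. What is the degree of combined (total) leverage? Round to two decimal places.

Contribution at this volume is 131,040 × €288.46 = €37,799,798.40.
Operating income = contribution − fixed costs = €37,799,798.40 − €24,906,100 = €12,893,698.40. Interest = €5,507,096.00.
DOL = €37,799,798.40 ÷ €12,893,698.40 = 2.9316; DFL = €12,893,698.40 ÷ €7,386,602.40 = 1.7456.
DCL = DOL × DFL = 2.9316 × 1.7456 = 5.1174.

5.12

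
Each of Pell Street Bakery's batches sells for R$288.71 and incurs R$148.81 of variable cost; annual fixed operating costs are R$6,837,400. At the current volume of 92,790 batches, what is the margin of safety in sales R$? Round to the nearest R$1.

R$12,679,138

Unit CM = price − variable cost = R$288.71 − R$148.81 = R$139.90. Break-even units = R$6,837,400 ÷ R$139.90 = 48,873.48; break-even revenue = 48,873.48 × R$288.71 = R$14,110,262.72.
Actual sales revenue = 92,790 × R$288.71 = R$26,789,400.90.
Margin of safety = R$26,789,400.90 − R$14,110,262.72 = R$12,679,138.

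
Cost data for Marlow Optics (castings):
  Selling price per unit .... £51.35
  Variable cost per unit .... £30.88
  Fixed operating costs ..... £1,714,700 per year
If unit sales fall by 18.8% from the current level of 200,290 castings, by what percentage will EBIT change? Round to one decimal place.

-32.3%

At 200,290 units, contribution = 200,290 × £20.47 = £4,099,936.30.
Operating income = contribution − fixed costs = £4,099,936.30 − £1,714,700 = £2,385,236.30.
So DOL = total CM / EBIT = £4,099,936.30 / £2,385,236.30 = 1.7189.
So EBIT moves 1.7189 × (-18.8%) = -32.3%.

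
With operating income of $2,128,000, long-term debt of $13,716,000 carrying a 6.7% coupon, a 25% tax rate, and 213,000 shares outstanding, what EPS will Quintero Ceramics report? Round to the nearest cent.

$4.26

Interest = $918,972.00, so EBT = $2,128,000 − $918,972.00 = $1,209,028.00.
After tax at 25%: net income = $1,209,028.00 × 0.75 = $906,771.00.
EPS = $906,771.00 ÷ 213,000 = $4.26.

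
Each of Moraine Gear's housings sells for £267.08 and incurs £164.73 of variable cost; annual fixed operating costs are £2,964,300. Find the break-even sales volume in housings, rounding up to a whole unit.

28,963 housings

Unit CM = price − variable cost = £267.08 − £164.73 = £102.35.
Units to break even: £2,964,300 ÷ £102.35 = 28,962.38, rounded up to 28,963.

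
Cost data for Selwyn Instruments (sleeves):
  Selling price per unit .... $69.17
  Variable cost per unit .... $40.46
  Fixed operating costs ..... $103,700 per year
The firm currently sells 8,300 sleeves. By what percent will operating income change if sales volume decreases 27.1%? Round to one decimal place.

Total contribution margin = 8,300 × $28.71 = $238,293.00.
Operating income = contribution − fixed costs = $238,293.00 − $103,700 = $134,593.00.
Degree of operating leverage = $238,293.00 / $134,593.00 = 1.7705.
So EBIT moves 1.7705 × (-27.1%) = -48.0%.

-48.0%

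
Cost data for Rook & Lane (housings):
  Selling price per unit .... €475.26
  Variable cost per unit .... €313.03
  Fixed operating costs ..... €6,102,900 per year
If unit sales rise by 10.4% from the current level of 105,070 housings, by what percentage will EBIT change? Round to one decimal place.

Total contribution margin = 105,070 × €162.23 = €17,045,506.10.
Subtracting fixed costs: EBIT = €17,045,506.10 − €6,102,900 = €10,942,606.10.
DOL = contribution ÷ EBIT = €17,045,506.10 ÷ €10,942,606.10 = 1.5577.
Operating income changes by 1.5577 × +10.4% = +16.2%.

+16.2%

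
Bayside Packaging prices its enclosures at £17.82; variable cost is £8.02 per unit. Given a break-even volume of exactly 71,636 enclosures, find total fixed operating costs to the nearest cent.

£702,032.80

Contribution margin per unit = £17.82 − £8.02 = £9.80.
Since BE = FC / CM, FC = 71,636 × £9.80 = £702,032.80.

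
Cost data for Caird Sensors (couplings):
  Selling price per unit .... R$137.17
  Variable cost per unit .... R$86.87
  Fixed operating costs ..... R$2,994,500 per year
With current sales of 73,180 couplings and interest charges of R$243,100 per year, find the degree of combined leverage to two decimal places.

8.30

At 73,180 units, contribution = 73,180 × R$50.30 = R$3,680,954.00.
Operating income = contribution − fixed costs = R$3,680,954.00 − R$2,994,500 = R$686,454.00. Interest = R$243,100.00, so EBIT − I = R$443,354.00.
Degree of total leverage = total CM / (EBIT − interest) = R$3,680,954.00 / R$443,354.00 = 8.3025.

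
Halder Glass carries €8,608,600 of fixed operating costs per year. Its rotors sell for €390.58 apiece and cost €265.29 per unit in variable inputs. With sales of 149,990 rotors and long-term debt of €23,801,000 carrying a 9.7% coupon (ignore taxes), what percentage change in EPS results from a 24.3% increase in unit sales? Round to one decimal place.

Contribution at this volume is 149,990 × €125.29 = €18,792,247.10.
Subtracting fixed costs: EBIT = €18,792,247.10 − €8,608,600 = €10,183,647.10.
Interest = €2,308,697.00, so EBIT − I = €7,874,950.10.
Degree of combined leverage = contribution ÷ (EBIT − I) = €18,792,247.10 ÷ €7,874,950.10 = 2.3863.
%ΔEPS = DCL × %ΔSales = 2.3863 × +24.3% = +58.0%.

+58.0%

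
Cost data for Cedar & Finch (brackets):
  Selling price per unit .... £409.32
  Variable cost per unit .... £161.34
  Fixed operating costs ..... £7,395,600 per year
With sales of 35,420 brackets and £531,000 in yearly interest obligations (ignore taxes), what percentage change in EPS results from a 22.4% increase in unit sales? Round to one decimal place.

Total contribution margin = 35,420 × £247.98 = £8,783,451.60.
Operating income = contribution − fixed costs = £8,783,451.60 − £7,395,600 = £1,387,851.60.
After interest of £531,000.00, pre-tax earnings = £856,851.60.
DCL = total CM / (EBIT − I) = £8,783,451.60 / £856,851.60 = 10.2508.
EPS therefore changes by 10.2508 × (+22.4%) = +229.6%.

+229.6%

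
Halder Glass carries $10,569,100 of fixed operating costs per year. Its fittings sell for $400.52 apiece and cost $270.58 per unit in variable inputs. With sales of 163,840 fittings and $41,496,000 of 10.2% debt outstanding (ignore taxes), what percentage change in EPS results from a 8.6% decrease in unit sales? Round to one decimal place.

-28.2%

Contribution at this volume is 163,840 × $129.94 = $21,289,369.60.
Subtracting fixed costs: EBIT = $21,289,369.60 − $10,569,100 = $10,720,269.60.
After interest of $4,232,592.00, pre-tax earnings = $6,487,677.60.
DCL = total CM / (EBIT − I) = $21,289,369.60 / $6,487,677.60 = 3.2815.
%ΔEPS = DCL × %ΔSales = 3.2815 × -8.6% = -28.2%.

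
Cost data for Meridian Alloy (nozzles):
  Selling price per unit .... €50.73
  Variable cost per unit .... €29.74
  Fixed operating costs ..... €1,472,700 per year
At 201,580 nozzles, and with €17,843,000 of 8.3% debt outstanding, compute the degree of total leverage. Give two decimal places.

Total contribution margin = 201,580 × €20.99 = €4,231,164.20.
Subtracting fixed costs: EBIT = €4,231,164.20 − €1,472,700 = €2,758,464.20. Interest = €1,480,969.00.
DOL = €4,231,164.20 ÷ €2,758,464.20 = 1.5339; DFL = €2,758,464.20 ÷ €1,277,495.20 = 2.1593.
DCL = DOL × DFL = 1.5339 × 2.1593 = 3.3122.

3.31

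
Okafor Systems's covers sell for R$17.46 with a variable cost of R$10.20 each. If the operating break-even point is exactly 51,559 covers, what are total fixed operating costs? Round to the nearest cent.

R$374,318.34

Each unit contributes R$17.46 − R$10.20 = R$7.26.
Since BE = FC / CM, FC = 51,559 × R$7.26 = R$374,318.34.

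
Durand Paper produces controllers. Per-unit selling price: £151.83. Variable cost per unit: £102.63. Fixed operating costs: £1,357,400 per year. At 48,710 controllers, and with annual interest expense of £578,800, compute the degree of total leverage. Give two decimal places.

5.21

Total contribution margin = 48,710 × £49.20 = £2,396,532.00.
EBIT = £2,396,532.00 − £1,357,400 = £1,039,132.00. Interest = £578,800.00, so EBIT − I = £460,332.00.
Degree of total leverage = total CM / (EBIT − interest) = £2,396,532.00 / £460,332.00 = 5.2061.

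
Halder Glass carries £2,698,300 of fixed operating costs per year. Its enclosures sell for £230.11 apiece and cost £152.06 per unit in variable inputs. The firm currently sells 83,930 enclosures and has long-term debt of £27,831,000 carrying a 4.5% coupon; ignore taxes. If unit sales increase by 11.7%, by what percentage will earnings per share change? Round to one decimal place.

+29.5%

Contribution at this volume is 83,930 × £78.05 = £6,550,736.50.
EBIT = £6,550,736.50 − £2,698,300 = £3,852,436.50.
Interest = £1,252,395.00, so EBIT − I = £2,600,041.50.
Degree of combined leverage = contribution ÷ (EBIT − I) = £6,550,736.50 ÷ £2,600,041.50 = 2.5195.
%ΔEPS = DCL × %ΔSales = 2.5195 × +11.7% = +29.5%.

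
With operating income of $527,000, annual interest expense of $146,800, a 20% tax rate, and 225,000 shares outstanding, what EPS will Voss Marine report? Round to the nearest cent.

$1.35

Interest = $146,800.00, so EBT = $527,000 − $146,800.00 = $380,200.00.
Net income = $380,200.00 × (1 − 0.20) = $304,160.00.
Per share: $304,160.00 / 225,000 shares = $1.35.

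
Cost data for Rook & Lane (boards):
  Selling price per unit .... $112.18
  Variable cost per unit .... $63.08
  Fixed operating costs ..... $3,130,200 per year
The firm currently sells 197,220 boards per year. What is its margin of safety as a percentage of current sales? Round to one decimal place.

Contribution margin per unit = $112.18 − $63.08 = $49.10. Break-even units = $3,130,200 ÷ $49.10 = 63,751.53; break-even revenue = 63,751.53 × $112.18 = $7,151,646.35.
Actual sales revenue = 197,220 × $112.18 = $22,124,139.60.
Margin of safety = ($22,124,139.60 − $7,151,646.35) ÷ $22,124,139.60 = 67.7%.

67.7%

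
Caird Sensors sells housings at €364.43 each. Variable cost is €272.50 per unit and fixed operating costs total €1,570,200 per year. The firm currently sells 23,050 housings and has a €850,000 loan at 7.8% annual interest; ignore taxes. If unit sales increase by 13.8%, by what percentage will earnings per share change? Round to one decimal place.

+60.6%

At 23,050 units, contribution = 23,050 × €91.93 = €2,118,986.50.
Subtracting fixed costs: EBIT = €2,118,986.50 − €1,570,200 = €548,786.50.
After interest of €66,300.00, pre-tax earnings = €482,486.50.
Degree of combined leverage = contribution ÷ (EBIT − I) = €2,118,986.50 ÷ €482,486.50 = 4.3918.
%ΔEPS = DCL × %ΔSales = 4.3918 × +13.8% = +60.6%.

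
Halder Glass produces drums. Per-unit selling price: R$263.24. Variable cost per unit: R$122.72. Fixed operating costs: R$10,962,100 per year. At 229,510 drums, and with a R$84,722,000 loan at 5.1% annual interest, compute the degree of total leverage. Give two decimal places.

At 229,510 units, contribution = 229,510 × R$140.52 = R$32,250,745.20.
Operating income = contribution − fixed costs = R$32,250,745.20 − R$10,962,100 = R$21,288,645.20. Interest = R$4,320,822.00, so EBIT − I = R$16,967,823.20.
DCL = contribution ÷ (EBIT − I) = R$32,250,745.20 ÷ R$16,967,823.20 = 1.9007.

1.90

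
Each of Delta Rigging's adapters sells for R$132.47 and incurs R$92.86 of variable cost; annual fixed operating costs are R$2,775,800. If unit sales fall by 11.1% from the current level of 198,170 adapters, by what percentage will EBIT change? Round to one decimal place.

Contribution at this volume is 198,170 × R$39.61 = R$7,849,513.70.
EBIT = R$7,849,513.70 − R$2,775,800 = R$5,073,713.70.
DOL = contribution ÷ EBIT = R$7,849,513.70 ÷ R$5,073,713.70 = 1.5471.
%ΔEBIT = DOL × %ΔSales = 1.5471 × -11.1% = -17.2%.

-17.2%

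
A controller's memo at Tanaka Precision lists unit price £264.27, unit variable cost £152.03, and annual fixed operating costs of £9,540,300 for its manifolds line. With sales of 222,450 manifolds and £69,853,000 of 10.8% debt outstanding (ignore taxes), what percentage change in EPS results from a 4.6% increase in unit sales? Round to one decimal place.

+14.6%

Total contribution margin = 222,450 × £112.24 = £24,967,788.00.
EBIT = £24,967,788.00 − £9,540,300 = £15,427,488.00.
After interest of £7,544,124.00, pre-tax earnings = £7,883,364.00.
DCL = total CM / (EBIT − I) = £24,967,788.00 / £7,883,364.00 = 3.1671.
EPS therefore changes by 3.1671 × (+4.6%) = +14.6%.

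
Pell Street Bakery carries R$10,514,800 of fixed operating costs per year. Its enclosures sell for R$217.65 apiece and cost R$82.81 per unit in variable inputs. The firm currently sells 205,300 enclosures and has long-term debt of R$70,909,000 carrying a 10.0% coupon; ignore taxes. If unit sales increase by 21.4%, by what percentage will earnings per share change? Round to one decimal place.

+58.8%

Total contribution margin = 205,300 × R$134.84 = R$27,682,652.00.
EBIT = R$27,682,652.00 − R$10,514,800 = R$17,167,852.00.
Interest = R$7,090,900.00, so EBIT − I = R$10,076,952.00.
DCL = total CM / (EBIT − I) = R$27,682,652.00 / R$10,076,952.00 = 2.7471.
EPS therefore changes by 2.7471 × (+21.4%) = +58.8%.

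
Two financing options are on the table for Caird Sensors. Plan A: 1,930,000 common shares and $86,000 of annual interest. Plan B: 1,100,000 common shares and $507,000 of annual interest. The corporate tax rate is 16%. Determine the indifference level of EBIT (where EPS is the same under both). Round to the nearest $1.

$1,064,952

At indifference, (EBIT − 86,000)(1 − t)/1,930,000 = (EBIT − 507,000)(1 − t)/1,100,000.
Cancelling (1 − t) and cross-multiplying: 1,100,000·(EBIT − 86,000) = 1,930,000·(EBIT − 507,000).
EBIT × (1,930,000 − 1,100,000) = 507,000 × 1,930,000 − 86,000 × 1,100,000 = 883,910,000,000, so EBIT = 883,910,000,000 ÷ 830,000 = 1,064,951.81.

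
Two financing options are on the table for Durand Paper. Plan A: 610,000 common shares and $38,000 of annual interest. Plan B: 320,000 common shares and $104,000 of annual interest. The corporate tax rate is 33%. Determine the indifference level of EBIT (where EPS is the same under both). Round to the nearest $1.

$176,828

At indifference, (EBIT − 38,000)(1 − t)/610,000 = (EBIT − 104,000)(1 − t)/320,000.
The (1 − t) factor cancels: (EBIT − 38,000) × 320,000 = (EBIT − 104,000) × 610,000.
Solving, EBIT = (104,000·610,000 − 38,000·320,000) / (610,000 − 320,000) = 51,280,000,000 / 290,000 = 176,827.59.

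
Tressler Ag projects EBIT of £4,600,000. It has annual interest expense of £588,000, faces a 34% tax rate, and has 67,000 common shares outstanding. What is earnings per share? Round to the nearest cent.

Pre-tax income = £4,600,000 − £588,000.00 = £4,012,000.00.
After tax at 34%: net income = £4,012,000.00 × 0.66 = £2,647,920.00.
EPS = £2,647,920.00 ÷ 67,000 = £39.52.

£39.52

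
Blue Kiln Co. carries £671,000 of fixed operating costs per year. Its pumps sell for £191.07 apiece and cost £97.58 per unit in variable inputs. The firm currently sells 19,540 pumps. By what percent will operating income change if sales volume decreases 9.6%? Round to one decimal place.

-15.2%

At 19,540 units, contribution = 19,540 × £93.49 = £1,826,794.60.
Subtracting fixed costs: EBIT = £1,826,794.60 − £671,000 = £1,155,794.60.
So DOL = total CM / EBIT = £1,826,794.60 / £1,155,794.60 = 1.5806.
Operating income changes by 1.5806 × -9.6% = -15.2%.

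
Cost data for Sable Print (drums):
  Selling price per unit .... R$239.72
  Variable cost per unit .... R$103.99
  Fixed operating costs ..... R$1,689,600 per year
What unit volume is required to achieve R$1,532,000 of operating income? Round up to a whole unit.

23,736 drums

Unit CM = price − variable cost = R$239.72 − R$103.99 = R$135.73.
Need Q such that Q × R$135.73 − R$1,689,600 = R$1,532,000, i.e. Q = R$3,221,600 / R$135.73 = 23,735.36 → 23,736.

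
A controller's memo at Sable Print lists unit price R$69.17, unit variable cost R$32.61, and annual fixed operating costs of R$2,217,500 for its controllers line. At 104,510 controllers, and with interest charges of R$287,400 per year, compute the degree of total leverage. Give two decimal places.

Contribution at this volume is 104,510 × R$36.56 = R$3,820,885.60.
Subtracting fixed costs: EBIT = R$3,820,885.60 − R$2,217,500 = R$1,603,385.60. Interest = R$287,400.00, so EBIT − I = R$1,315,985.60.
DCL = contribution ÷ (EBIT − I) = R$3,820,885.60 ÷ R$1,315,985.60 = 2.9034.

2.90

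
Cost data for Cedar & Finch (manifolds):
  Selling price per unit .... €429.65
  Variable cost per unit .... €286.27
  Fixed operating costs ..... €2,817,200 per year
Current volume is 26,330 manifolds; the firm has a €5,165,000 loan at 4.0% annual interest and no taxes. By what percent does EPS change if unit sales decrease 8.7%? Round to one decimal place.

Total contribution margin = 26,330 × €143.38 = €3,775,195.40.
EBIT = €3,775,195.40 − €2,817,200 = €957,995.40.
Interest = €206,600.00, so EBIT − I = €751,395.40.
DCL = total CM / (EBIT − I) = €3,775,195.40 / €751,395.40 = 5.0242.
EPS therefore changes by 5.0242 × (-8.7%) = -43.7%.

-43.7%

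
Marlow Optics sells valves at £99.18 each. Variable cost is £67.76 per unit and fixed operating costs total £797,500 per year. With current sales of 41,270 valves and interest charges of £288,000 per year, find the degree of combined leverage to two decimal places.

6.14

Contribution at this volume is 41,270 × £31.42 = £1,296,703.40.
Operating income = contribution − fixed costs = £1,296,703.40 − £797,500 = £499,203.40. Interest = £288,000.00.
DOL = £1,296,703.40 ÷ £499,203.40 = 2.5975; DFL = £499,203.40 ÷ £211,203.40 = 2.3636.
DCL = DOL × DFL = 2.5975 × 2.3636 = 6.1395.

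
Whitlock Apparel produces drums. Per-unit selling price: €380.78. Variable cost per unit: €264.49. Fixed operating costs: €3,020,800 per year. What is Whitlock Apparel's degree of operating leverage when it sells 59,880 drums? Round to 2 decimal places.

At 59,880 units, contribution = 59,880 × €116.29 = €6,963,445.20.
Operating income = contribution − fixed costs = €6,963,445.20 − €3,020,800 = €3,942,645.20.
DOL = contribution ÷ EBIT = €6,963,445.20 ÷ €3,942,645.20 = 1.7662.

1.77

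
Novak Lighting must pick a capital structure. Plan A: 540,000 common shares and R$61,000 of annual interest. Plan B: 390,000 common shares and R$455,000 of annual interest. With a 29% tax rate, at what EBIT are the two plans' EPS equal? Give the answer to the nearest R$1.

R$1,479,400

At indifference, (EBIT − 61,000)(1 − t)/540,000 = (EBIT − 455,000)(1 − t)/390,000.
Cancelling (1 − t) and cross-multiplying: 390,000·(EBIT − 61,000) = 540,000·(EBIT − 455,000).
EBIT × (540,000 − 390,000) = 455,000 × 540,000 − 61,000 × 390,000 = 221,910,000,000, so EBIT = 221,910,000,000 ÷ 150,000 = 1,479,400.00.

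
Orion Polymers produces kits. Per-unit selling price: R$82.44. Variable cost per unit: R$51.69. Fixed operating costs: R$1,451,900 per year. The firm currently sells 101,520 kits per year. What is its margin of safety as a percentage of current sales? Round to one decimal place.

53.5%

Contribution margin per unit = R$82.44 − R$51.69 = R$30.75. Break-even units = R$1,451,900 ÷ R$30.75 = 47,216.26; break-even revenue = 47,216.26 × R$82.44 = R$3,892,508.49.
Actual sales revenue = 101,520 × R$82.44 = R$8,369,308.80.
Margin of safety = (R$8,369,308.80 − R$3,892,508.49) ÷ R$8,369,308.80 = 53.5%.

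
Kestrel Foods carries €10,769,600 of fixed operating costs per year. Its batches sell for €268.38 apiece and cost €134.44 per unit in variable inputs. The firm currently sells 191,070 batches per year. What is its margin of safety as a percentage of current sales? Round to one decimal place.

Unit CM = price − variable cost = €268.38 − €134.44 = €133.94. Break-even units = €10,769,600 ÷ €133.94 = 80,406.15; break-even revenue = 80,406.15 × €268.38 = €21,579,403.08.
Actual sales revenue = 191,070 × €268.38 = €51,279,366.60.
Margin of safety = (€51,279,366.60 − €21,579,403.08) ÷ €51,279,366.60 = 57.9%.

57.9%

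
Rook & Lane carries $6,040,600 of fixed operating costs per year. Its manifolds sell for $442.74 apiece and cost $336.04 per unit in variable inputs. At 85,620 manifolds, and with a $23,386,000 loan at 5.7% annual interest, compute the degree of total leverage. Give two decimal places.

5.18

Total contribution margin = 85,620 × $106.70 = $9,135,654.00.
EBIT = $9,135,654.00 − $6,040,600 = $3,095,054.00. Interest = $1,333,002.00, so EBIT − I = $1,762,052.00.
DCL = contribution ÷ (EBIT − I) = $9,135,654.00 ÷ $1,762,052.00 = 5.1847.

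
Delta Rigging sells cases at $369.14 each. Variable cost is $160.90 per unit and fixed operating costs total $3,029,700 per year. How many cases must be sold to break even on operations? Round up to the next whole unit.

14,550 cases

Each unit contributes $369.14 − $160.90 = $208.24.
Units to break even: $3,029,700 ÷ $208.24 = 14,549.08, rounded up to 14,550.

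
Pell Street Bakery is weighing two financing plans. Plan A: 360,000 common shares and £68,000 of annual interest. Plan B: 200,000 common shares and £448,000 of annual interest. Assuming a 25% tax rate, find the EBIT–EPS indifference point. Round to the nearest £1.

At indifference, (EBIT − 68,000)(1 − t)/360,000 = (EBIT − 448,000)(1 − t)/200,000.
The (1 − t) factor cancels: (EBIT − 68,000) × 200,000 = (EBIT − 448,000) × 360,000.
Solving, EBIT = (448,000·360,000 − 68,000·200,000) / (360,000 − 200,000) = 147,680,000,000 / 160,000 = 923,000.00.

£923,000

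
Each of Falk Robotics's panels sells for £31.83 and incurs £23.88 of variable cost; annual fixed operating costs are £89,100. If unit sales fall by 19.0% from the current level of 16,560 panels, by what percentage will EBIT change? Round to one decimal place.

At 16,560 units, contribution = 16,560 × £7.95 = £131,652.00.
EBIT = £131,652.00 − £89,100 = £42,552.00.
DOL = contribution ÷ EBIT = £131,652.00 ÷ £42,552.00 = 3.0939.
Operating income changes by 3.0939 × -19.0% = -58.8%.

-58.8%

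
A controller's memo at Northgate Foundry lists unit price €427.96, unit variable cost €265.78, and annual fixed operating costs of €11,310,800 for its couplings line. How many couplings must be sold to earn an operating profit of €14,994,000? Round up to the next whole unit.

162,196 couplings

Unit CM = price − variable cost = €427.96 − €265.78 = €162.18.
Required volume = (fixed costs + target profit) ÷ CM = (€11,310,800 + €14,994,000) ÷ €162.18 = 162,195.09, so 162,196 couplings.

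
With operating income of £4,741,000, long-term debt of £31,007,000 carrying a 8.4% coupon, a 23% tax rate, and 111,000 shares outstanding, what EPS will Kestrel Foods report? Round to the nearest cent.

£14.82

Pre-tax income = £4,741,000 − £2,604,588.00 = £2,136,412.00.
After tax at 23%: net income = £2,136,412.00 × 0.77 = £1,645,037.24.
Per share: £1,645,037.24 / 111,000 shares = £14.82.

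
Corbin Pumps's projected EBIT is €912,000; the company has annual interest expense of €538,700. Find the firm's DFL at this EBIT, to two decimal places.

Interest = €538,700.00.
DFL = EBIT ÷ (EBIT − I) = €912,000 ÷ (€912,000 − €538,700.00) = €912,000 ÷ €373,300.00 = 2.4431.

2.44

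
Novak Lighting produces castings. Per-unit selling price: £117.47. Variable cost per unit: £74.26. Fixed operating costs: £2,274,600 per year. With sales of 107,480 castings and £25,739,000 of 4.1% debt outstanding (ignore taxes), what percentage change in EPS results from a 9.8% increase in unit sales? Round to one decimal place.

At 107,480 units, contribution = 107,480 × £43.21 = £4,644,210.80.
Operating income = contribution − fixed costs = £4,644,210.80 − £2,274,600 = £2,369,610.80.
Interest = £1,055,299.00, so EBIT − I = £1,314,311.80.
Degree of combined leverage = contribution ÷ (EBIT − I) = £4,644,210.80 ÷ £1,314,311.80 = 3.5336.
%ΔEPS = DCL × %ΔSales = 3.5336 × +9.8% = +34.6%.

+34.6%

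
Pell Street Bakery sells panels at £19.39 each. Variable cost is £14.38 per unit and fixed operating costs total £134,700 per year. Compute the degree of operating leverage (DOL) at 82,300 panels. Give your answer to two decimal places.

1.49

At 82,300 units, contribution = 82,300 × £5.01 = £412,323.00.
EBIT = £412,323.00 − £134,700 = £277,623.00.
Degree of operating leverage = £412,323.00 / £277,623.00 = 1.4852.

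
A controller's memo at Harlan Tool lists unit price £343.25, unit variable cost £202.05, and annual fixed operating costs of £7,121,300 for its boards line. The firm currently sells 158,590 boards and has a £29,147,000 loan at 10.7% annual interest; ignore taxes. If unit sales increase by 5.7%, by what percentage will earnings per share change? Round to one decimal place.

+10.5%

Contribution at this volume is 158,590 × £141.20 = £22,392,908.00.
EBIT = £22,392,908.00 − £7,121,300 = £15,271,608.00.
Interest = £3,118,729.00, so EBIT − I = £12,152,879.00.
DCL = total CM / (EBIT − I) = £22,392,908.00 / £12,152,879.00 = 1.8426.
%ΔEPS = DCL × %ΔSales = 1.8426 × +5.7% = +10.5%.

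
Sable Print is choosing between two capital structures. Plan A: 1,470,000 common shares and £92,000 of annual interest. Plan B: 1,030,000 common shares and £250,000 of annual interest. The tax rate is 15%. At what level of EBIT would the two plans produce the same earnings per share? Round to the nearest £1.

Set EPS_A = EPS_B: (EBIT − £92,000)(1 − 0.15) ÷ 1,470,000 = (EBIT − £250,000)(1 − 0.15) ÷ 1,030,000.
Cancelling (1 − t) and cross-multiplying: 1,030,000·(EBIT − 92,000) = 1,470,000·(EBIT − 250,000).
Solving, EBIT = (250,000·1,470,000 − 92,000·1,030,000) / (1,470,000 − 1,030,000) = 272,740,000,000 / 440,000 = 619,863.64.

£619,864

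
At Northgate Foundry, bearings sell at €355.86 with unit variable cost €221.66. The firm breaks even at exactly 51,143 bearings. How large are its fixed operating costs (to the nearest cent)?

Each unit contributes €355.86 − €221.66 = €134.20.
Fixed costs = break-even units × CM = 51,143 × €134.20 = €6,863,390.60.

€6,863,390.60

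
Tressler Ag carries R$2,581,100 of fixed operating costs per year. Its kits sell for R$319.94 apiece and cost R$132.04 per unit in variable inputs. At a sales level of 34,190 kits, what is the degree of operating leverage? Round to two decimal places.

1.67

Total contribution margin = 34,190 × R$187.90 = R$6,424,301.00.
Subtracting fixed costs: EBIT = R$6,424,301.00 − R$2,581,100 = R$3,843,201.00.
Degree of operating leverage = R$6,424,301.00 / R$3,843,201.00 = 1.6716.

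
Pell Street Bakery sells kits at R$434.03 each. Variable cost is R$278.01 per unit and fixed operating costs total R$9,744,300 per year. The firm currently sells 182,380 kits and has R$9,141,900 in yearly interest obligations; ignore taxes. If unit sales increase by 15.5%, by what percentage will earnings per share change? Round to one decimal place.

At 182,380 units, contribution = 182,380 × R$156.02 = R$28,454,927.60.
Subtracting fixed costs: EBIT = R$28,454,927.60 − R$9,744,300 = R$18,710,627.60.
After interest of R$9,141,900.00, pre-tax earnings = R$9,568,727.60.
DCL = total CM / (EBIT − I) = R$28,454,927.60 / R$9,568,727.60 = 2.9737.
%ΔEPS = DCL × %ΔSales = 2.9737 × +15.5% = +46.1%.

+46.1%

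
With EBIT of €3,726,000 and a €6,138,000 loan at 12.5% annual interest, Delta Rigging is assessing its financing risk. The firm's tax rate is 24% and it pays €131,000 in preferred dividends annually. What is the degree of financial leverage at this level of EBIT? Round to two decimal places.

1.34

Annual interest charges come to €767,250.00.
Pre-tax preferred-dividend burden = €131,000 ÷ (1 − 0.24) = €172,368.42.
DFL = EBIT ÷ [EBIT − I − D_p/(1−t)] = €3,726,000 ÷ [€3,726,000 − €767,250.00 − €172,368.42] = €3,726,000 ÷ €2,786,381.58 = 1.3372.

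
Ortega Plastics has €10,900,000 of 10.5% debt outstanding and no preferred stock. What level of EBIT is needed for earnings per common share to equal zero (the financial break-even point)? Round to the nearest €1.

Annual interest = 10.5% × €10,900,000 = €1,144,500.00.
Without preferred stock the financial break-even is simply EBIT = interest = €1,144,500.00.

€1,144,500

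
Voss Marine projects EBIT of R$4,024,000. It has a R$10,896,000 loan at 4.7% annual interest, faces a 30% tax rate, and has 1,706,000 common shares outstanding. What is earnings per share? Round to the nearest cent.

Pre-tax income = R$4,024,000 − R$512,112.00 = R$3,511,888.00.
Net income = R$3,511,888.00 × (1 − 0.30) = R$2,458,321.60.
Per share: R$2,458,321.60 / 1,706,000 shares = R$1.44.

R$1.44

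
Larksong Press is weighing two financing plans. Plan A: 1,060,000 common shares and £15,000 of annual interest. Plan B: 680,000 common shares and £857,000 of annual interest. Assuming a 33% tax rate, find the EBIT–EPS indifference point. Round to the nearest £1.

£2,363,737

Set EPS_A = EPS_B: (EBIT − £15,000)(1 − 0.33) ÷ 1,060,000 = (EBIT − £857,000)(1 − 0.33) ÷ 680,000.
Cancelling (1 − t) and cross-multiplying: 680,000·(EBIT − 15,000) = 1,060,000·(EBIT − 857,000).
Solving, EBIT = (857,000·1,060,000 − 15,000·680,000) / (1,060,000 − 680,000) = 898,220,000,000 / 380,000 = 2,363,736.84.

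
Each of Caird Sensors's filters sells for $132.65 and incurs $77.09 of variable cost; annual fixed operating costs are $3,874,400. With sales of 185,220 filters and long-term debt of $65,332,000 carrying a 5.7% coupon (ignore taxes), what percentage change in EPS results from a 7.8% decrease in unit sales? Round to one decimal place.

Contribution at this volume is 185,220 × $55.56 = $10,290,823.20.
Operating income = contribution − fixed costs = $10,290,823.20 − $3,874,400 = $6,416,423.20.
After interest of $3,723,924.00, pre-tax earnings = $2,692,499.20.
DCL = total CM / (EBIT − I) = $10,290,823.20 / $2,692,499.20 = 3.8220.
EPS therefore changes by 3.8220 × (-7.8%) = -29.8%.

-29.8%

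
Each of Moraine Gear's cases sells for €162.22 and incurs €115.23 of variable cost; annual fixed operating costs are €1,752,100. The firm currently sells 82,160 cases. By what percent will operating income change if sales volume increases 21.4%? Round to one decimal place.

+39.2%

At 82,160 units, contribution = 82,160 × €46.99 = €3,860,698.40.
Subtracting fixed costs: EBIT = €3,860,698.40 − €1,752,100 = €2,108,598.40.
Degree of operating leverage = €3,860,698.40 / €2,108,598.40 = 1.8309.
Operating income changes by 1.8309 × +21.4% = +39.2%.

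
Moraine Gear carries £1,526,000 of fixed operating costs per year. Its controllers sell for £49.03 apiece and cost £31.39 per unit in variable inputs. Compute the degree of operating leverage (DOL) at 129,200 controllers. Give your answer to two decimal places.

3.03

At 129,200 units, contribution = 129,200 × £17.64 = £2,279,088.00.
Subtracting fixed costs: EBIT = £2,279,088.00 − £1,526,000 = £753,088.00.
Degree of operating leverage = £2,279,088.00 / £753,088.00 = 3.0263.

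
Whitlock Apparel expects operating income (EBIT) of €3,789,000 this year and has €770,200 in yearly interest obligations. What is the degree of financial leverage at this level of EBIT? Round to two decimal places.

1.26

Annual interest charges come to €770,200.00.
DFL = EBIT ÷ (EBIT − I) = €3,789,000 ÷ (€3,789,000 − €770,200.00) = €3,789,000 ÷ €3,018,800.00 = 1.2551.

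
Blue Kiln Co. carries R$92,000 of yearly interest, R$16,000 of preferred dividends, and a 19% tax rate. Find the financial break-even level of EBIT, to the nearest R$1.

Preferred dividends are paid after tax, so their pre-tax equivalent is R$16,000 ÷ (1 − 0.19) = R$19,753.09.
EPS = 0 when EBIT covers interest plus the pre-tax preferred burden: R$92,000 + R$19,753.09 = R$111,753.09.

R$111,753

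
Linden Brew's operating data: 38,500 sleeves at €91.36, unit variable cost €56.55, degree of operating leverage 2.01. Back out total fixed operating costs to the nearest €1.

Total contribution margin = 38,500 × €34.81 = €1,340,185.00.
DOL = contribution / EBIT, so EBIT = €1,340,185.00 / 2.01 = €666,758.71.
And FC = contribution − EBIT = €1,340,185.00 − €666,758.71 = €673,426.

€673,426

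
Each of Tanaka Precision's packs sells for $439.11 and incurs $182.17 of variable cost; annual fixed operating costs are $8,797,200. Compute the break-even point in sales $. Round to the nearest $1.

$15,034,399

CM per unit = $439.11 − $182.17 = $256.94; CM ratio = $256.94 / $439.11 = 0.5851.
Break-even revenue = fixed costs × price ÷ CM = $8,797,200 × $439.11 ÷ $256.94 = $15,034,399.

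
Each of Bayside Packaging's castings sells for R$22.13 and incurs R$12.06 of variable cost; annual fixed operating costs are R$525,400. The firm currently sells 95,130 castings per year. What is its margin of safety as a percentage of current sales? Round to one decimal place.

Each unit contributes R$22.13 − R$12.06 = R$10.07. Break-even units = R$525,400 ÷ R$10.07 = 52,174.78; break-even revenue = 52,174.78 × R$22.13 = R$1,154,627.81.
Actual sales revenue = 95,130 × R$22.13 = R$2,105,226.90.
Margin of safety = (R$2,105,226.90 − R$1,154,627.81) ÷ R$2,105,226.90 = 45.2%.

45.2%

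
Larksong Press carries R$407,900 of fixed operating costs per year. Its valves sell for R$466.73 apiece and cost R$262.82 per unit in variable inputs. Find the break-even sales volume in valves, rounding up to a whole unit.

2,001 valves

Each unit contributes R$466.73 − R$262.82 = R$203.91.
Break-even Q = R$407,900 / R$203.91 = 2,000.39 → 2,001 valves.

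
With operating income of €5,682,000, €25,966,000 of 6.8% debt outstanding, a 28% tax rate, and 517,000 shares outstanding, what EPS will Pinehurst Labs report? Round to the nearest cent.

€5.45

Interest = €1,765,688.00, so EBT = €5,682,000 − €1,765,688.00 = €3,916,312.00.
Net income = €3,916,312.00 × (1 − 0.28) = €2,819,744.64.
Per share: €2,819,744.64 / 517,000 shares = €5.45.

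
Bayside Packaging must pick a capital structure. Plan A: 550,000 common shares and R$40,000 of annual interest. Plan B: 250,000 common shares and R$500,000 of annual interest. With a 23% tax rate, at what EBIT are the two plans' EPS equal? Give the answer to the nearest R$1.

Set EPS_A = EPS_B: (EBIT − R$40,000)(1 − 0.23) ÷ 550,000 = (EBIT − R$500,000)(1 − 0.23) ÷ 250,000.
Cancelling (1 − t) and cross-multiplying: 250,000·(EBIT − 40,000) = 550,000·(EBIT − 500,000).
EBIT × (550,000 − 250,000) = 500,000 × 550,000 − 40,000 × 250,000 = 265,000,000,000, so EBIT = 265,000,000,000 ÷ 300,000 = 883,333.33.

R$883,333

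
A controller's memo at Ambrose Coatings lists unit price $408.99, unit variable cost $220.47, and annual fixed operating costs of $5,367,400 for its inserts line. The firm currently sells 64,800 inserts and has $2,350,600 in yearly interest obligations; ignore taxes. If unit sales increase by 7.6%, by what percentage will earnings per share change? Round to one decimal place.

+20.6%

At 64,800 units, contribution = 64,800 × $188.52 = $12,216,096.00.
EBIT = $12,216,096.00 − $5,367,400 = $6,848,696.00.
Interest = $2,350,600.00, so EBIT − I = $4,498,096.00.
Degree of combined leverage = contribution ÷ (EBIT − I) = $12,216,096.00 ÷ $4,498,096.00 = 2.7158.
%ΔEPS = DCL × %ΔSales = 2.7158 × +7.6% = +20.6%.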